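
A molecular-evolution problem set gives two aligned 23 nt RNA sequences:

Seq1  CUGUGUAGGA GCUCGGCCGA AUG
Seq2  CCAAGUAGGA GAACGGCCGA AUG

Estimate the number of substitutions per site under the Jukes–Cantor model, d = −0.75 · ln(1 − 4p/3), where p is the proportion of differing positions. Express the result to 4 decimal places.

Differing sites — 2:U/C; 3:G/A; 4:U/A; 12:C/A; 13:U/A.
p = 5/23 = 0.217391.
d = −0.75 · ln(1 − (4/3)·0.217391) = −0.75 · ln(0.710145) = −0.75 · (-0.342286) = 0.2567.

0.2567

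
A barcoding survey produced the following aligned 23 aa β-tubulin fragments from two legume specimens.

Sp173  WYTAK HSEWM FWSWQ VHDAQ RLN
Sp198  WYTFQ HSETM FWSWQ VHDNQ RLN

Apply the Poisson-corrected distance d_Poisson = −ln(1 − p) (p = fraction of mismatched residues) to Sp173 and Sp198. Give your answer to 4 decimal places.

Differing sites — 4:A/F; 5:K/Q; 9:W/T; 19:A/N.
p = 4/23 = 0.173913.
d = −ln(1 − 0.173913) = −ln(0.826087) = 0.1911.

0.1911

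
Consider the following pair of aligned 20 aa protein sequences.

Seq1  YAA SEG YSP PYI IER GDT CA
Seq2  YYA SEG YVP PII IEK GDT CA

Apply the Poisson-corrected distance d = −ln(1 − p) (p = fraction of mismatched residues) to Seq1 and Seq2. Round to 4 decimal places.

0.2231

Differing sites — 2:A/Y; 8:S/V; 11:Y/I; 15:R/K.
p = 4/20 = 0.200000.
d = −ln(1 − 0.200000) = −ln(0.800000) = 0.2231.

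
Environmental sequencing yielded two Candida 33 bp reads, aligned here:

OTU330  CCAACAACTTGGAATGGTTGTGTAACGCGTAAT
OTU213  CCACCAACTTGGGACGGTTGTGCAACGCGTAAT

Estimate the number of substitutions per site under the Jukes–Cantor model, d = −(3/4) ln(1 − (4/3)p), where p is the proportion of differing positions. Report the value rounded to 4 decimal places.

Differing sites — 4:A/C; 13:A/G; 15:T/C; 23:T/C.
p = 4/33 = 0.121212.
d = −0.75 · ln(1 − (4/3)·0.121212) = −0.75 · ln(0.838384) = −0.75 · (-0.176279) = 0.1322.

0.1322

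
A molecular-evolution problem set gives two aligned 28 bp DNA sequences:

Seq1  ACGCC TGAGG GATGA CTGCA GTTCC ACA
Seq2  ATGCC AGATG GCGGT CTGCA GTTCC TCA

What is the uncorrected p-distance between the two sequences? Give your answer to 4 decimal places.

Mismatches occur at site 2 (C↔T), site 6 (T↔A), site 9 (G↔T), site 12 (A↔C), site 13 (T↔G), site 15 (A↔T), site 26 (A↔T).
There are 7 differences over 28 sites, so p = 7/28 = 0.2500.

0.2500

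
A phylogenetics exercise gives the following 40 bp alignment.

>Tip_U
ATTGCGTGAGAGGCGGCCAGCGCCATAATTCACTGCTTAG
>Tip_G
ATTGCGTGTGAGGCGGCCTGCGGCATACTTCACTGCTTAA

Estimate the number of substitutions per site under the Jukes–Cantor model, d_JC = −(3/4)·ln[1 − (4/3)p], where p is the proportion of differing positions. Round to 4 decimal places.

The sequences differ at positions 9 (A/T), 19 (A/T), 23 (C/G), 28 (A/C), 40 (G/A).
p = 5/40 = 0.125000.
d = −0.75 · ln(1 − (4/3)·0.125000) = −0.75 · ln(0.833333) = −0.75 · (-0.182322) = 0.1367.

0.1367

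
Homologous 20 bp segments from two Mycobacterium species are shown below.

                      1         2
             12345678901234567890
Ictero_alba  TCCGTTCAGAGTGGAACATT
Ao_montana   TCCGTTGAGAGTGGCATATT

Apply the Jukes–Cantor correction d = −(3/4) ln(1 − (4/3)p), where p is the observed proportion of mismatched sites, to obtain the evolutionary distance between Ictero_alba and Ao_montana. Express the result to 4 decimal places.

Differing sites — 7:C/G; 15:A/C; 17:C/T.
p = 3/20 = 0.150000.
d = −0.75 · ln(1 − (4/3)·0.150000) = −0.75 · ln(0.800000) = −0.75 · (-0.223144) = 0.1674.

0.1674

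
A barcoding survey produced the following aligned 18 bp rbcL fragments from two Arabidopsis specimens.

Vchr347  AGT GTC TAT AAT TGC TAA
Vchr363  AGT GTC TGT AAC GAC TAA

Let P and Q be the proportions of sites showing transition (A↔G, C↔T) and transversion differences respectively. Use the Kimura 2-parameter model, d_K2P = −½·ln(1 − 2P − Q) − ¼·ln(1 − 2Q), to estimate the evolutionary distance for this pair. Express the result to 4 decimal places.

Mismatches occur at site 8 (A/G, transition), site 12 (T/C, transition), site 13 (T/G, transversion), site 14 (G/A, transition).
Of the 4 differences, 3 transitions and 1 transversion over 18 sites: P = 3/18 = 0.166667, Q = 1/18 = 0.055556.
d = −0.5·ln(0.611110) − 0.25·ln(0.888888) = −0.5·(-0.492478) − 0.25·(-0.117784) = 0.2757.

0.2757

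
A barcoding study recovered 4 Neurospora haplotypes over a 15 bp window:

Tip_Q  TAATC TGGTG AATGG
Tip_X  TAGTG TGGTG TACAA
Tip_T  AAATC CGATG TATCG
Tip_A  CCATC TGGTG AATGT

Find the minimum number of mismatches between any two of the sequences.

3

Pairwise Hamming distances:
  Tip_Q vs Tip_X: 6
  Tip_Q vs Tip_T: 5
  Tip_Q vs Tip_A: 3
  Tip_X vs Tip_T: 8
  Tip_X vs Tip_A: 8
  Tip_T vs Tip_A: 7
The smallest is 3, between Tip_Q and Tip_A.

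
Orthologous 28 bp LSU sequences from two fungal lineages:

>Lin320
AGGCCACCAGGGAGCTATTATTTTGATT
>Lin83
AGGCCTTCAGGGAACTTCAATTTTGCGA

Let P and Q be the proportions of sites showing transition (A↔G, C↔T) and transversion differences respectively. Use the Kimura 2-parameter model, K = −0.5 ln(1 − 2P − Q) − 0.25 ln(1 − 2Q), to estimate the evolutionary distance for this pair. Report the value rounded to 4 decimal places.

0.4197

The sequences differ at positions 6 (A/T, transversion), 7 (C/T, transition), 14 (G/A, transition), 17 (A/T, transversion), 18 (T/C, transition), 19 (T/A, transversion), 26 (A/C, transversion), 27 (T/G, transversion), 28 (T/A, transversion).
Of the 9 differences, 3 transitions and 6 transversions over 28 sites: P = 3/28 = 0.107143, Q = 6/28 = 0.214286.
d = −0.5·ln(0.571428) − 0.25·ln(0.571428) = −0.5·(-0.559617) − 0.25·(-0.559617) = 0.4197.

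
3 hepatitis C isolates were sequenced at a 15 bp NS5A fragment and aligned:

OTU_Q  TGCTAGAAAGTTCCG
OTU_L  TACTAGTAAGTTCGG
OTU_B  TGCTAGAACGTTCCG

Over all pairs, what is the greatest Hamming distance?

4

Pairwise Hamming distances:
  OTU_Q vs OTU_L: 3
  OTU_Q vs OTU_B: 1
  OTU_L vs OTU_B: 4
The largest is 4, between OTU_L and OTU_B.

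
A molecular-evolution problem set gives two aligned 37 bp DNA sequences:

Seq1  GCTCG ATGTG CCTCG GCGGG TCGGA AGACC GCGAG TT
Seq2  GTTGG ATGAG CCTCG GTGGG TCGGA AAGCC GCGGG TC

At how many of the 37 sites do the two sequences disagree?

Mismatches occur at site 2 (C↔T), site 4 (C↔G), site 9 (T↔A), site 17 (C↔T), site 27 (G↔A), site 28 (A↔G), site 34 (A↔G), site 37 (T↔C).
That gives 8 mismatches out of 37 aligned sites, so the Hamming distance is 8.

8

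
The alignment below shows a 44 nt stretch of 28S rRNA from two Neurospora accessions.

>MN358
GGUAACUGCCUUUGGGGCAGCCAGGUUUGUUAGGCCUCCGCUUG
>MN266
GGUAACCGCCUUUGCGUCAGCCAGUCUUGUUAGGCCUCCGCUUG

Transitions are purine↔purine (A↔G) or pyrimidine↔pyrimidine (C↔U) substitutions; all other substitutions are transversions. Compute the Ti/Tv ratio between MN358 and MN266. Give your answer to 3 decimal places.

Mismatches occur at site 7 (U→C, transition), site 15 (G→C, transversion), site 17 (G→U, transversion), site 25 (G→U, transversion), site 26 (U→C, transition).
Of the 5 differences, 2 transitions and 3 transversions, so Ti/Tv = 2/3 = 0.667.

0.667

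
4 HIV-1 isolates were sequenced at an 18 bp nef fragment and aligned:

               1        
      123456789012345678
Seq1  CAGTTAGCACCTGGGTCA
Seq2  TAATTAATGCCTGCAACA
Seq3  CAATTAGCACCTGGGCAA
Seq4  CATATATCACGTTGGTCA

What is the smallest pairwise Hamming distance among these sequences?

Pairwise Hamming distances:
  Seq1 vs Seq2: 8
  Seq1 vs Seq3: 3
  Seq1 vs Seq4: 5
  Seq2 vs Seq3: 8
  Seq2 vs Seq4: 11
  Seq3 vs Seq4: 7
The smallest is 3, between Seq1 and Seq3.

3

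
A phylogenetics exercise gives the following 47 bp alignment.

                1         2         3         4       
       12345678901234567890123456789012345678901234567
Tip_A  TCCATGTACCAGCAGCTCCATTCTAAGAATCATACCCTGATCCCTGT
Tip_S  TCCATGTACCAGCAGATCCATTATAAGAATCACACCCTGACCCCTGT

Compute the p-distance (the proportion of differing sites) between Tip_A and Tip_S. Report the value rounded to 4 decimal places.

0.0851

Mismatches occur at site 16 (C→A), site 23 (C→A), site 33 (T→C), site 41 (T→C).
There are 4 differences over 47 sites, so p = 4/47 = 0.0851.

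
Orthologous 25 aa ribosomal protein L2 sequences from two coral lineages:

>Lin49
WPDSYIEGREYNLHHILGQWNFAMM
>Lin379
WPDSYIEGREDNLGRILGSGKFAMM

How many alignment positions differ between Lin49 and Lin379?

Mismatches occur at site 11 (Y/D), site 14 (H/G), site 15 (H/R), site 19 (Q/S), site 20 (W/G), site 21 (N/K).
That gives 6 mismatches out of 25 aligned sites, so the Hamming distance is 6.

6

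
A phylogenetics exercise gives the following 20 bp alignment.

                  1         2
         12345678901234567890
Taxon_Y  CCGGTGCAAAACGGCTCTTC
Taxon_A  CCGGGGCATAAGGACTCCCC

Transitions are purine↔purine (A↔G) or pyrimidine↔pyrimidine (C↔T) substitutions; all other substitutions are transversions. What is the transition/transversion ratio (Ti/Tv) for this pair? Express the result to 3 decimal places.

1.000

The sequences differ at positions 5 (T/G, transversion), 9 (A/T, transversion), 12 (C/G, transversion), 14 (G/A, transition), 18 (T/C, transition), 19 (T/C, transition).
Of the 6 differences, 3 transitions and 3 transversions, so Ti/Tv = 3/3 = 1.000.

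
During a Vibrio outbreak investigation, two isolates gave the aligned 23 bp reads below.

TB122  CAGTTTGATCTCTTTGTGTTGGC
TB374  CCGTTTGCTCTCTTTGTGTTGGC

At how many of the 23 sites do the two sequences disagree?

Mismatches occur at site 2 (A→C), site 8 (A→C).
That gives 2 mismatches out of 23 aligned sites, so the Hamming distance is 2.

2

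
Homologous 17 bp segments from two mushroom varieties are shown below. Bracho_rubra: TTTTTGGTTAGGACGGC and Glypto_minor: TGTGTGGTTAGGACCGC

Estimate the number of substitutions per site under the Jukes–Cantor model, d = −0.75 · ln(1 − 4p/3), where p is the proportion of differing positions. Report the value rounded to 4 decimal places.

The sequences differ at positions 2 (T/G), 4 (T/G), 15 (G/C).
p = 3/17 = 0.176471.
d = −0.75 · ln(1 − (4/3)·0.176471) = −0.75 · ln(0.764705) = −0.75 · (-0.268265) = 0.2012.

0.2012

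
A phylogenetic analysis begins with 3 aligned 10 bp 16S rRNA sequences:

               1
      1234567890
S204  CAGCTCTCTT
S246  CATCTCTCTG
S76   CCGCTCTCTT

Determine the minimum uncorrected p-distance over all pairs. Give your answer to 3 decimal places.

0.100

Pairwise Hamming distances:
  S204 vs S246: 2
  S204 vs S76: 1
  S246 vs S76: 3
The smallest is 1 mismatch, between S204 and S76; p = 1/10 = 0.100.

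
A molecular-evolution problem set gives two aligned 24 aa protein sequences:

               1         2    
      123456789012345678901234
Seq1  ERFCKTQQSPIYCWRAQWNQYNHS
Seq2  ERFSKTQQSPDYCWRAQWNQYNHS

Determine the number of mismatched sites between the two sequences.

2

The sequences differ at positions 4 (C/S), 11 (I/D).
That gives 2 mismatches out of 24 aligned sites, so the Hamming distance is 2.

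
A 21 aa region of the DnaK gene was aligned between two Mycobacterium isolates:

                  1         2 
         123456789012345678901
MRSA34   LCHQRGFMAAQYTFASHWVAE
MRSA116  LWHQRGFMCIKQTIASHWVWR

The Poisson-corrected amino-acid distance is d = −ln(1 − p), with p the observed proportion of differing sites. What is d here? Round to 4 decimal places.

The sequences differ at positions 2 (C/W), 9 (A/C), 10 (A/I), 11 (Q/K), 12 (Y/Q), 14 (F/I), 20 (A/W), 21 (E/R).
p = 8/21 = 0.380952.
d = −ln(1 − 0.380952) = −ln(0.619048) = 0.4796.

0.4796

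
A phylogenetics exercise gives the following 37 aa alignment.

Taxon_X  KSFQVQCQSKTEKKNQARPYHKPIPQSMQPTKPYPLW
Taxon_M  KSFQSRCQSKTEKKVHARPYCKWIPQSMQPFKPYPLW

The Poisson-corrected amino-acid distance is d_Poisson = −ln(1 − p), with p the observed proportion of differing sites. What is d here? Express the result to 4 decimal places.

0.2097

Mismatches occur at site 5 (V↔S), site 6 (Q↔R), site 15 (N↔V), site 16 (Q↔H), site 21 (H↔C), site 23 (P↔W), site 31 (T↔F).
p = 7/37 = 0.189189.
d = −ln(1 − 0.189189) = −ln(0.810811) = 0.2097.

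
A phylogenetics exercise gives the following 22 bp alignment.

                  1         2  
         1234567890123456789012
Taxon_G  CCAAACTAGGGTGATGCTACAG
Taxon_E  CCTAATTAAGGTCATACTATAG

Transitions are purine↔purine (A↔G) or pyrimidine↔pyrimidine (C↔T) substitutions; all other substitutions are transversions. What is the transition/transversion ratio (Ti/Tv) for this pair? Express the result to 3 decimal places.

2.000

Mismatches occur at site 3 (A/T, transversion), site 6 (C/T, transition), site 9 (G/A, transition), site 13 (G/C, transversion), site 16 (G/A, transition), site 20 (C/T, transition).
Of the 6 differences, 4 transitions and 2 transversions, so Ti/Tv = 4/2 = 2.000.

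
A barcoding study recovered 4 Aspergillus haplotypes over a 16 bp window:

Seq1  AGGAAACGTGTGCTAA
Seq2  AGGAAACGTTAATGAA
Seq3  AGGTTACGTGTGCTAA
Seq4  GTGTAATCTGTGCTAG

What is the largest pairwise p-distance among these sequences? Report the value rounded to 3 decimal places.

Pairwise Hamming distances:
  Seq1 vs Seq2: 5
  Seq1 vs Seq3: 2
  Seq1 vs Seq4: 6
  Seq2 vs Seq3: 7
  Seq2 vs Seq4: 11
  Seq3 vs Seq4: 6
The largest is 11 mismatches, between Seq2 and Seq4; p = 11/16 = 0.688.

0.688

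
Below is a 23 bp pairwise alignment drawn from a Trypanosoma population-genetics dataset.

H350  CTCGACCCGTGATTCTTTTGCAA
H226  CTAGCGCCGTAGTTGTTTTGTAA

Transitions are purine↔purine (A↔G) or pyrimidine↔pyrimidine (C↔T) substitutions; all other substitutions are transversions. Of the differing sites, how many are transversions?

4

The sequences differ at positions 3 (C/A, transversion), 5 (A/C, transversion), 6 (C/G, transversion), 11 (G/A, transition), 12 (A/G, transition), 15 (C/G, transversion), 21 (C/T, transition).
Of the 7 differences, 3 transitions and 4 transversions, so the answer is 4.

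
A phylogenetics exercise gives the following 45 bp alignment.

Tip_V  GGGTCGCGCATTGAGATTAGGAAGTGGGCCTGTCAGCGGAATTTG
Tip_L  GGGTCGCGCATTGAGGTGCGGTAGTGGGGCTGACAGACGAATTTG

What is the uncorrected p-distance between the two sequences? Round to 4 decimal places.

0.1778

Mismatches occur at site 16 (A/G), site 18 (T/G), site 19 (A/C), site 22 (A/T), site 29 (C/G), site 33 (T/A), site 37 (C/A), site 38 (G/C).
There are 8 differences over 45 sites, so p = 8/45 = 0.1778.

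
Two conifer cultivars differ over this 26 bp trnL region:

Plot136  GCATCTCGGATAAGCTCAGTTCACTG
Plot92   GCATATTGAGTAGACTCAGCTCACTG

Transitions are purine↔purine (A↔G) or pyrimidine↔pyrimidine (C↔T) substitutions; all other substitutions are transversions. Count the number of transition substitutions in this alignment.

The sequences differ at positions 5 (C/A, transversion), 7 (C/T, transition), 9 (G/A, transition), 10 (A/G, transition), 13 (A/G, transition), 14 (G/A, transition), 20 (T/C, transition).
Of the 7 differences, 6 transitions and 1 transversion, so the answer is 6.

6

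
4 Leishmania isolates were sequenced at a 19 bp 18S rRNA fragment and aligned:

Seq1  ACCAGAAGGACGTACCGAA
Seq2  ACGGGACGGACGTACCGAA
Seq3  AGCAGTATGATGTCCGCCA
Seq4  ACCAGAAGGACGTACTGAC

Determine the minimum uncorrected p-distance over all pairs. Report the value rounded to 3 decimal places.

0.105

Pairwise Hamming distances:
  Seq1 vs Seq2: 3
  Seq1 vs Seq3: 8
  Seq1 vs Seq4: 2
  Seq2 vs Seq3: 11
  Seq2 vs Seq4: 5
  Seq3 vs Seq4: 9
The smallest is 2 mismatches, between Seq1 and Seq4; p = 2/19 = 0.105.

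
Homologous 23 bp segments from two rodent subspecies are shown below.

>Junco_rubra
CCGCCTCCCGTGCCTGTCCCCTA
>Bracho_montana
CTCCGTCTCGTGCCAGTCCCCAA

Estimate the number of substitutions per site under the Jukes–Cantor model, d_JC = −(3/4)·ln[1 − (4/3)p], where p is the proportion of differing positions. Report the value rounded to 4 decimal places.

0.3206

Differing sites — 2:C/T; 3:G/C; 5:C/G; 8:C/T; 15:T/A; 22:T/A.
p = 6/23 = 0.260870.
d = −0.75 · ln(1 − (4/3)·0.260870) = −0.75 · ln(0.652173) = −0.75 · (-0.427445) = 0.3206.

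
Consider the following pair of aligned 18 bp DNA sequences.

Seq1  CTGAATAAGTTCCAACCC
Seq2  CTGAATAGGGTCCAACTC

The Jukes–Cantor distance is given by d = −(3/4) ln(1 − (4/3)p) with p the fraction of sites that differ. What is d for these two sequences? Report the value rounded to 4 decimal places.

0.1885

The sequences differ at positions 8 (A/G), 10 (T/G), 17 (C/T).
p = 3/18 = 0.166667.
d = −0.75 · ln(1 − (4/3)·0.166667) = −0.75 · ln(0.777777) = −0.75 · (-0.251315) = 0.1885.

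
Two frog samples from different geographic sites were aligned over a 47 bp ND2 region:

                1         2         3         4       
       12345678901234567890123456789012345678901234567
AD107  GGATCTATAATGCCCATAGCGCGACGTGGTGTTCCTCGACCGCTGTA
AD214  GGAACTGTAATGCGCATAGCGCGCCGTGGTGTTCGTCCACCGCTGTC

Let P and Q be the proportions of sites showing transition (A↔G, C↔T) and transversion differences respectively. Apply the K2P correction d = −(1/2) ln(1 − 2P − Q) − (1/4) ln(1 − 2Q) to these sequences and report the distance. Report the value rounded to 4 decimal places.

0.1670

Differing sites — 4:T/A (Tv); 7:A/G (Ti); 14:C/G (Tv); 24:A/C (Tv); 35:C/G (Tv); 38:G/C (Tv); 47:A/C (Tv).
Of the 7 differences, 1 transition and 6 transversions over 47 sites: P = 1/47 = 0.021277, Q = 6/47 = 0.127660.
d = −0.5·ln(0.829786) − 0.25·ln(0.744680) = −0.5·(-0.186587) − 0.25·(-0.294801) = 0.1670.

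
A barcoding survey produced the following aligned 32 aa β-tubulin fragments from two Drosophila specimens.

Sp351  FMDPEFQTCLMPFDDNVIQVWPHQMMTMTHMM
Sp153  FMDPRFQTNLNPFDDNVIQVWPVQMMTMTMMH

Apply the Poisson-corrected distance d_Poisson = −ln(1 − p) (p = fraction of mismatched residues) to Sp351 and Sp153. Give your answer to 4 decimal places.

0.2076

The sequences differ at positions 5 (E/R), 9 (C/N), 11 (M/N), 23 (H/V), 30 (H/M), 32 (M/H).
p = 6/32 = 0.187500.
d = −ln(1 − 0.187500) = −ln(0.812500) = 0.2076.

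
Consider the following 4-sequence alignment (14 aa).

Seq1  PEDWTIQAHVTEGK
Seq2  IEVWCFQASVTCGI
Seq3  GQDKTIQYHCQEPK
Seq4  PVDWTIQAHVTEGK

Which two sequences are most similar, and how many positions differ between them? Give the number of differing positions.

Pairwise Hamming distances:
  Seq1 vs Seq2: 7
  Seq1 vs Seq3: 7
  Seq1 vs Seq4: 1
  Seq2 vs Seq3: 13
  Seq2 vs Seq4: 8
  Seq3 vs Seq4: 7
The smallest is 1, between Seq1 and Seq4.

1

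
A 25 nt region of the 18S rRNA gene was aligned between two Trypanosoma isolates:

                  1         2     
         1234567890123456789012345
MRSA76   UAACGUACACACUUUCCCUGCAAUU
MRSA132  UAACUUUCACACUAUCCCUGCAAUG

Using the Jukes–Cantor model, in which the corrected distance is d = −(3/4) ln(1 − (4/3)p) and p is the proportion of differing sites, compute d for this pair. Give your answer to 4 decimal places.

Mismatches occur at site 5 (G→U), site 7 (A→U), site 14 (U→A), site 25 (U→G).
p = 4/25 = 0.160000.
d = −0.75 · ln(1 − (4/3)·0.160000) = −0.75 · ln(0.786667) = −0.75 · (-0.239950) = 0.1800.

0.1800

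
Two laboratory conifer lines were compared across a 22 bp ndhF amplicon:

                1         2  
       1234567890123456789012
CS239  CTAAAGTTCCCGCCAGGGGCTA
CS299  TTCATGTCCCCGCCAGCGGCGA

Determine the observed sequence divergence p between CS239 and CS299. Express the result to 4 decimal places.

0.2727

Mismatches occur at site 1 (C↔T), site 3 (A↔C), site 5 (A↔T), site 8 (T↔C), site 17 (G↔C), site 21 (T↔G).
There are 6 differences over 22 sites, so p = 6/22 = 0.2727.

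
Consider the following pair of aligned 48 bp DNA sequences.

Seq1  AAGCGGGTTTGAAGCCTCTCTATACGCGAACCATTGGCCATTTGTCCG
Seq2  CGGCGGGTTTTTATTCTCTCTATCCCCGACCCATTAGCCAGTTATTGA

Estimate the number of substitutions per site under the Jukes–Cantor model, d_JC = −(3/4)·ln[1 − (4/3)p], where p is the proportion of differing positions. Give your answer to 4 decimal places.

Differing sites — 1:A/C; 2:A/G; 11:G/T; 12:A/T; 14:G/T; 15:C/T; 24:A/C; 26:G/C; 30:A/C; 36:G/A; 41:T/G; 44:G/A; 46:C/T; 47:C/G; 48:G/A.
p = 15/48 = 0.312500.
d = −0.75 · ln(1 − (4/3)·0.312500) = −0.75 · ln(0.583333) = −0.75 · (-0.538997) = 0.4042.

0.4042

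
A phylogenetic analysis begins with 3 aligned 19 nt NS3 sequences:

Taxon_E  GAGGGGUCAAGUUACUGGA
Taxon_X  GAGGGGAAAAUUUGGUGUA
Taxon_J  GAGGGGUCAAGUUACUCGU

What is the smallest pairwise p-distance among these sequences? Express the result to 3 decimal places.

0.105

Pairwise Hamming distances:
  Taxon_E vs Taxon_X: 6
  Taxon_E vs Taxon_J: 2
  Taxon_X vs Taxon_J: 8
The smallest is 2 mismatches, between Taxon_E and Taxon_J; p = 2/19 = 0.105.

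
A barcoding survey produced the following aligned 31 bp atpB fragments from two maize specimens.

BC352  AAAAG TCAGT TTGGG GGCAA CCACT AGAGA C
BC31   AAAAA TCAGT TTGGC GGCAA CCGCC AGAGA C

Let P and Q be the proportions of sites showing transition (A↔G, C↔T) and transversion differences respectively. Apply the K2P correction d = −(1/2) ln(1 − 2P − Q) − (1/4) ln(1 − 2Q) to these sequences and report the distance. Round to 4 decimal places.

The sequences differ at positions 5 (G/A, transition), 15 (G/C, transversion), 23 (A/G, transition), 25 (T/C, transition).
Of the 4 differences, 3 transitions and 1 transversion over 31 sites: P = 3/31 = 0.096774, Q = 1/31 = 0.032258.
d = −0.5·ln(0.774194) − 0.25·ln(0.935484) = −0.5·(-0.255933) − 0.25·(-0.066691) = 0.1446.

0.1446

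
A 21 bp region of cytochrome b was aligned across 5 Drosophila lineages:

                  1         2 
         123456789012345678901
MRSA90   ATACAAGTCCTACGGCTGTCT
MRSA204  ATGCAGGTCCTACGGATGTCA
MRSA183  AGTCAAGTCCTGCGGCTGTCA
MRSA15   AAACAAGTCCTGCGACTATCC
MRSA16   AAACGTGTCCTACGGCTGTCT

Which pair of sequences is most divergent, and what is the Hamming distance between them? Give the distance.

Pairwise Hamming distances:
  MRSA90 vs MRSA204: 4
  MRSA90 vs MRSA183: 4
  MRSA90 vs MRSA15: 5
  MRSA90 vs MRSA16: 3
  MRSA204 vs MRSA183: 5
  MRSA204 vs MRSA15: 8
  MRSA204 vs MRSA16: 6
  MRSA183 vs MRSA15: 5
  MRSA183 vs MRSA16: 6
  MRSA15 vs MRSA16: 6
The largest is 8, between MRSA204 and MRSA15.

8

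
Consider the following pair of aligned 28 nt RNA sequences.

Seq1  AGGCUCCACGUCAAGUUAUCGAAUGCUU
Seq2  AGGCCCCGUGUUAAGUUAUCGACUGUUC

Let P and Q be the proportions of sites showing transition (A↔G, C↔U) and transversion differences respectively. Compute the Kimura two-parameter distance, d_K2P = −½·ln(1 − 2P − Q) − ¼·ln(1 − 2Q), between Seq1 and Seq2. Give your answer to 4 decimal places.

0.3306

Mismatches occur at site 5 (U→C, transition), site 8 (A→G, transition), site 9 (C→U, transition), site 12 (C→U, transition), site 23 (A→C, transversion), site 26 (C→U, transition), site 28 (U→C, transition).
Of the 7 differences, 6 transitions and 1 transversion over 28 sites: P = 6/28 = 0.214286, Q = 1/28 = 0.035714.
d = −0.5·ln(0.535714) − 0.25·ln(0.928572) = −0.5·(-0.624155) − 0.25·(-0.074107) = 0.3306.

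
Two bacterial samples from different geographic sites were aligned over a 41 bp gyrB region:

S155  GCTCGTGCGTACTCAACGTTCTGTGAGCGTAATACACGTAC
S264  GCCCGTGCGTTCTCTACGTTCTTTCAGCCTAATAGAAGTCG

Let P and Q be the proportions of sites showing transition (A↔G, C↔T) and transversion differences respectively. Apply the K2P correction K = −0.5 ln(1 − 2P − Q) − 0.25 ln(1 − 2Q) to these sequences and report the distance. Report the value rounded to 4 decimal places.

0.3007

The sequences differ at positions 3 (T/C, transition), 11 (A/T, transversion), 15 (A/T, transversion), 23 (G/T, transversion), 25 (G/C, transversion), 29 (G/C, transversion), 35 (C/G, transversion), 37 (C/A, transversion), 40 (A/C, transversion), 41 (C/G, transversion).
Of the 10 differences, 1 transition and 9 transversions over 41 sites: P = 1/41 = 0.024390, Q = 9/41 = 0.219512.
d = −0.5·ln(0.731708) − 0.25·ln(0.560976) = −0.5·(-0.312374) − 0.25·(-0.578077) = 0.3007.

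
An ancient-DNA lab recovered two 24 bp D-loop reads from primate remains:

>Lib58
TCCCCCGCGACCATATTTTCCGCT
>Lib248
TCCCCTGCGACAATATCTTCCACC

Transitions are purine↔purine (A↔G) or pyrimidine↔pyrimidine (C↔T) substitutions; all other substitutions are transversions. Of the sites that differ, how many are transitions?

The sequences differ at positions 6 (C/T, transition), 12 (C/A, transversion), 17 (T/C, transition), 22 (G/A, transition), 24 (T/C, transition).
Of the 5 differences, 4 transitions and 1 transversion, so the answer is 4.

4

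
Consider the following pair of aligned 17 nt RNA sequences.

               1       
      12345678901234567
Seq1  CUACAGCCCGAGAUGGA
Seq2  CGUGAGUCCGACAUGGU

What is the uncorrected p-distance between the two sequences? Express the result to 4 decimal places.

0.3529

Mismatches occur at site 2 (U/G), site 3 (A/U), site 4 (C/G), site 7 (C/U), site 12 (G/C), site 17 (A/U).
There are 6 differences over 17 sites, so p = 6/17 = 0.3529.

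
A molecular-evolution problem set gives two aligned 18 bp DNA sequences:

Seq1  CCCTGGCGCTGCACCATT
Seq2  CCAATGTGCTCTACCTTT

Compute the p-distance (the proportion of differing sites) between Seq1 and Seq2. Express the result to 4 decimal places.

Mismatches occur at site 3 (C↔A), site 4 (T↔A), site 5 (G↔T), site 7 (C↔T), site 11 (G↔C), site 12 (C↔T), site 16 (A↔T).
There are 7 differences over 18 sites, so p = 7/18 = 0.3889.

0.3889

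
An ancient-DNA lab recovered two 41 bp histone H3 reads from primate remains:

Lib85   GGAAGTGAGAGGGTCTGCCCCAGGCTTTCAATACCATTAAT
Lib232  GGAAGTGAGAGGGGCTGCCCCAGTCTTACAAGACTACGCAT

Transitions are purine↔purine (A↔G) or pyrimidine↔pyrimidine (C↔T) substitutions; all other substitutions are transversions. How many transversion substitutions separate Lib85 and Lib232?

6

The sequences differ at positions 14 (T/G, transversion), 24 (G/T, transversion), 28 (T/A, transversion), 32 (T/G, transversion), 35 (C/T, transition), 37 (T/C, transition), 38 (T/G, transversion), 39 (A/C, transversion).
Of the 8 differences, 2 transitions and 6 transversions, so the answer is 6.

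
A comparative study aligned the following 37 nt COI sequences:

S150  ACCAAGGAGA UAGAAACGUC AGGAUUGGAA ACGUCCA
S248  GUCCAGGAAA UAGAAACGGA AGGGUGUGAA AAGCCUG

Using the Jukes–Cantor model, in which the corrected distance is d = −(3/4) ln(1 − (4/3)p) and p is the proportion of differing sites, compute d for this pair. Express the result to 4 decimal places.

0.4740

Mismatches occur at site 1 (A↔G), site 2 (C↔U), site 4 (A↔C), site 9 (G↔A), site 19 (U↔G), site 20 (C↔A), site 24 (A↔G), site 26 (U↔G), site 27 (G↔U), site 32 (C↔A), site 34 (U↔C), site 36 (C↔U), site 37 (A↔G).
p = 13/37 = 0.351351.
d = −0.75 · ln(1 − (4/3)·0.351351) = −0.75 · ln(0.531532) = −0.75 · (-0.631992) = 0.4740.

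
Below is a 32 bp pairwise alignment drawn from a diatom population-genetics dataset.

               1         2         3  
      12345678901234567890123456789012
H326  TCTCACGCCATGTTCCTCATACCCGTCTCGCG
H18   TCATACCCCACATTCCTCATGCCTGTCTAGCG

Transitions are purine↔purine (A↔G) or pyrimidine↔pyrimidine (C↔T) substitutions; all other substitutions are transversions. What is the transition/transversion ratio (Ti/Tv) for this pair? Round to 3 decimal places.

Differing sites — 3:T/A (Tv); 4:C/T (Ti); 7:G/C (Tv); 11:T/C (Ti); 12:G/A (Ti); 21:A/G (Ti); 24:C/T (Ti); 29:C/A (Tv).
Of the 8 differences, 5 transitions and 3 transversions, so Ti/Tv = 5/3 = 1.667.

1.667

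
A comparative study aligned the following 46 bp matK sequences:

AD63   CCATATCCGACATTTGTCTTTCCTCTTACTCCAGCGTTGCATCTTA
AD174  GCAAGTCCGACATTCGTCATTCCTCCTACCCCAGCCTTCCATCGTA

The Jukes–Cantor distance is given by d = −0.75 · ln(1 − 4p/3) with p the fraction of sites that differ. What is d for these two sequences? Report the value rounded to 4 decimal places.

0.2567

The sequences differ at positions 1 (C/G), 4 (T/A), 5 (A/G), 15 (T/C), 19 (T/A), 26 (T/C), 30 (T/C), 36 (G/C), 39 (G/C), 44 (T/G).
p = 10/46 = 0.217391.
d = −0.75 · ln(1 − (4/3)·0.217391) = −0.75 · ln(0.710145) = −0.75 · (-0.342286) = 0.2567.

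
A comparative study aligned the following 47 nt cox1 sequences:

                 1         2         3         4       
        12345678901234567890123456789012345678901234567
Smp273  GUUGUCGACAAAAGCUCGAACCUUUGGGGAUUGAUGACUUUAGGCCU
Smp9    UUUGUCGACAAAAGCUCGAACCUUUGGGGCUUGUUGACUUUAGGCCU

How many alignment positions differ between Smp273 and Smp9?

Differing sites — 1:G/U; 30:A/C; 34:A/U.
That gives 3 mismatches out of 47 aligned sites, so the Hamming distance is 3.

3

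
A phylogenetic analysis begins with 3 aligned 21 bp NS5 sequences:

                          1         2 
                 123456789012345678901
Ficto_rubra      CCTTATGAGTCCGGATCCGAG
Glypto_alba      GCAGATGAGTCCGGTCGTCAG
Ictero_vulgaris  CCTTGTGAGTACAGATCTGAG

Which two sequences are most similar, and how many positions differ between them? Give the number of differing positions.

Pairwise Hamming distances:
  Ficto_rubra vs Glypto_alba: 8
  Ficto_rubra vs Ictero_vulgaris: 4
  Glypto_alba vs Ictero_vulgaris: 10
The smallest is 4, between Ficto_rubra and Ictero_vulgaris.

4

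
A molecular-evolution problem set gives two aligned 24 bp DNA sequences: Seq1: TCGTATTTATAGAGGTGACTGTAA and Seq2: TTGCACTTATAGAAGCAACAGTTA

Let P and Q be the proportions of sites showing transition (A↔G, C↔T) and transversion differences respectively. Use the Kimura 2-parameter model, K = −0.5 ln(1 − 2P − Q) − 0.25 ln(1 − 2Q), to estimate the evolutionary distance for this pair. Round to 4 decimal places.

0.4833

The sequences differ at positions 2 (C/T, transition), 4 (T/C, transition), 6 (T/C, transition), 14 (G/A, transition), 16 (T/C, transition), 17 (G/A, transition), 20 (T/A, transversion), 23 (A/T, transversion).
Of the 8 differences, 6 transitions and 2 transversions over 24 sites: P = 6/24 = 0.250000, Q = 2/24 = 0.083333.
d = −0.5·ln(0.416667) − 0.25·ln(0.833334) = −0.5·(-0.875468) − 0.25·(-0.182321) = 0.4833.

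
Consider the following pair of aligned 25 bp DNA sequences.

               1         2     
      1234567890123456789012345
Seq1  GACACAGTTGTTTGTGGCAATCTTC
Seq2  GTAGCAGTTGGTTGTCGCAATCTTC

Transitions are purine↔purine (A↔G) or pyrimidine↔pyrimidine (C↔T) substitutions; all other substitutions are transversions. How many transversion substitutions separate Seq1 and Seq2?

4

Differing sites — 2:A/T (Tv); 3:C/A (Tv); 4:A/G (Ti); 11:T/G (Tv); 16:G/C (Tv).
Of the 5 differences, 1 transition and 4 transversions, so the answer is 4.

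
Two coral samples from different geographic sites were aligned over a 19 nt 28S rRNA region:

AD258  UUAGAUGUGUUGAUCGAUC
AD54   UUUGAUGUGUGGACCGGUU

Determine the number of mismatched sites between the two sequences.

5

The sequences differ at positions 3 (A/U), 11 (U/G), 14 (U/C), 17 (A/G), 19 (C/U).
That gives 5 mismatches out of 19 aligned sites, so the Hamming distance is 5.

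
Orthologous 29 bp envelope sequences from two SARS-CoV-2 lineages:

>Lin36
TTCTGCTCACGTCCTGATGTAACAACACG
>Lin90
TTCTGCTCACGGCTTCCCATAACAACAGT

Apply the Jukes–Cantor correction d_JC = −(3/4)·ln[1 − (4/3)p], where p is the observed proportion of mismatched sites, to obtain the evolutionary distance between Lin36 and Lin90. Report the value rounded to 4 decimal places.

Mismatches occur at site 12 (T/G), site 14 (C/T), site 16 (G/C), site 17 (A/C), site 18 (T/C), site 19 (G/A), site 28 (C/G), site 29 (G/T).
p = 8/29 = 0.275862.
d = −0.75 · ln(1 − (4/3)·0.275862) = −0.75 · ln(0.632184) = −0.75 · (-0.458575) = 0.3439.

0.3439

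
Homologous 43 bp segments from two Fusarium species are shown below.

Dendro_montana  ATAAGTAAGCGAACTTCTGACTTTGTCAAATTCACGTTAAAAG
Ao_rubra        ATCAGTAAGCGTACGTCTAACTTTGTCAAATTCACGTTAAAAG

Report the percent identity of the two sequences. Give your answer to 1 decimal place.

Differing sites — 3:A/C; 12:A/T; 15:T/G; 19:G/A.
39 of the 43 sites match, so the percent identity is 39/43 × 100 = 90.7%.

90.7%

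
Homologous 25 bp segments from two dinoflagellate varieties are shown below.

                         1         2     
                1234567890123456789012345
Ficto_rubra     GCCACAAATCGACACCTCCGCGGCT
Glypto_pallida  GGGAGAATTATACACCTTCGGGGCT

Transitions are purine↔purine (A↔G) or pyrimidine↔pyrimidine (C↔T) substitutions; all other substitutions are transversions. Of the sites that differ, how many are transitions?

Mismatches occur at site 2 (C/G, transversion), site 3 (C/G, transversion), site 5 (C/G, transversion), site 8 (A/T, transversion), site 10 (C/A, transversion), site 11 (G/T, transversion), site 18 (C/T, transition), site 21 (C/G, transversion).
Of the 8 differences, 1 transition and 7 transversions, so the answer is 1.

1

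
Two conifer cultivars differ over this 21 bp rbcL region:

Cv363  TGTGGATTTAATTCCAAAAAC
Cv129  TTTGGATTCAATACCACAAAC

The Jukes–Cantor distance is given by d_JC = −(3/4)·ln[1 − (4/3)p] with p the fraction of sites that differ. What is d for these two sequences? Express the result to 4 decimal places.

0.2197

Differing sites — 2:G/T; 9:T/C; 13:T/A; 17:A/C.
p = 4/21 = 0.190476.
d = −0.75 · ln(1 − (4/3)·0.190476) = −0.75 · ln(0.746032) = −0.75 · (-0.292987) = 0.2197.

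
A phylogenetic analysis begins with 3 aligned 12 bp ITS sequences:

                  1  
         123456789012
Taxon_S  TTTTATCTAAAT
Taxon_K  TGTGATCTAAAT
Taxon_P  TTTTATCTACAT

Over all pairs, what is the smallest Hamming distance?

Pairwise Hamming distances:
  Taxon_S vs Taxon_K: 2
  Taxon_S vs Taxon_P: 1
  Taxon_K vs Taxon_P: 3
The smallest is 1, between Taxon_S and Taxon_P.

1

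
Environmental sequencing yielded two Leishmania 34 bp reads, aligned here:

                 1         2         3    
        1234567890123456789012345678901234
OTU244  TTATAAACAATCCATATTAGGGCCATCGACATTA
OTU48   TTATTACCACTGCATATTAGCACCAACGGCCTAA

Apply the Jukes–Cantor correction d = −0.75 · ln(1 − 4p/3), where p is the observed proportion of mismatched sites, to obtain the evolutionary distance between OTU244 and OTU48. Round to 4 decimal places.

0.3734

Mismatches occur at site 5 (A↔T), site 7 (A↔C), site 10 (A↔C), site 12 (C↔G), site 21 (G↔C), site 22 (G↔A), site 26 (T↔A), site 29 (A↔G), site 31 (A↔C), site 33 (T↔A).
p = 10/34 = 0.294118.
d = −0.75 · ln(1 − (4/3)·0.294118) = −0.75 · ln(0.607843) = −0.75 · (-0.497839) = 0.3734.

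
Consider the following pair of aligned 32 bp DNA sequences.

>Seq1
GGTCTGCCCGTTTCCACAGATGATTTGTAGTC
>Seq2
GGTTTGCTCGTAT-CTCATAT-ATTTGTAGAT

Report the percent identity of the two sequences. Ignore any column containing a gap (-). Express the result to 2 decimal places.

Excluding the 2 gap columns leaves 30 comparable sites.
Mismatches occur at site 4 (C→T), site 8 (C→T), site 12 (T→A), site 16 (A→T), site 19 (G→T), site 31 (T→A), site 32 (C→T).
23 of the 30 comparable sites match, so the percent identity is 23/30 × 100 = 76.67%.

76.67%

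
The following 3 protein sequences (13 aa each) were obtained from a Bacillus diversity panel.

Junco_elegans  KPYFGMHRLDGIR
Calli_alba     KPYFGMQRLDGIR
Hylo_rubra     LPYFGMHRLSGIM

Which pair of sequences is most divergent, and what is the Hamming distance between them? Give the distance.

4

Pairwise Hamming distances:
  Junco_elegans vs Calli_alba: 1
  Junco_elegans vs Hylo_rubra: 3
  Calli_alba vs Hylo_rubra: 4
The largest is 4, between Calli_alba and Hylo_rubra.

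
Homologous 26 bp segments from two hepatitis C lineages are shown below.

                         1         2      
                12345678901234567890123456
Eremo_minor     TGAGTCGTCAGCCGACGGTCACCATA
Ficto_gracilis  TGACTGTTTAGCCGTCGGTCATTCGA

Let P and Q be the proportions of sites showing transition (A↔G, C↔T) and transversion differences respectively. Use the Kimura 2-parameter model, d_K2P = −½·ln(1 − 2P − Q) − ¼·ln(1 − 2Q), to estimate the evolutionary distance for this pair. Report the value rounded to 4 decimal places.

0.4643

Differing sites — 4:G/C (Tv); 6:C/G (Tv); 7:G/T (Tv); 9:C/T (Ti); 15:A/T (Tv); 22:C/T (Ti); 23:C/T (Ti); 24:A/C (Tv); 25:T/G (Tv).
Of the 9 differences, 3 transitions and 6 transversions over 26 sites: P = 3/26 = 0.115385, Q = 6/26 = 0.230769.
d = −0.5·ln(0.538461) − 0.25·ln(0.538462) = −0.5·(-0.619040) − 0.25·(-0.619038) = 0.4643.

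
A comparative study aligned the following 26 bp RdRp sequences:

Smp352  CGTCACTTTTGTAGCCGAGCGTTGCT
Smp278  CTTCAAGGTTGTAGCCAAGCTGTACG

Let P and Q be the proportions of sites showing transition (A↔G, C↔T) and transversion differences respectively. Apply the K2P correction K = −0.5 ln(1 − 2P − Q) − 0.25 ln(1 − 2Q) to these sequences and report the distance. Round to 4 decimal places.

0.4683

The sequences differ at positions 2 (G/T, transversion), 6 (C/A, transversion), 7 (T/G, transversion), 8 (T/G, transversion), 17 (G/A, transition), 21 (G/T, transversion), 22 (T/G, transversion), 24 (G/A, transition), 26 (T/G, transversion).
Of the 9 differences, 2 transitions and 7 transversions over 26 sites: P = 2/26 = 0.076923, Q = 7/26 = 0.269231.
d = −0.5·ln(0.576923) − 0.25·ln(0.461538) = −0.5·(-0.550046) − 0.25·(-0.773191) = 0.4683.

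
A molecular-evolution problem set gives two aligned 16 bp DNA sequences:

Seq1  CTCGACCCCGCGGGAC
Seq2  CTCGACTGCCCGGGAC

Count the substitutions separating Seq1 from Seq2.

Differing sites — 7:C/T; 8:C/G; 10:G/C.
That gives 3 mismatches out of 16 aligned sites, so the Hamming distance is 3.

3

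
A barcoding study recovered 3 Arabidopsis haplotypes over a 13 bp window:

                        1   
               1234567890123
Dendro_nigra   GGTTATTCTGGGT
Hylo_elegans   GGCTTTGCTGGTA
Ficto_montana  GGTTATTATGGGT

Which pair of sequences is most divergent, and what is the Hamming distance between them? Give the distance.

6

Pairwise Hamming distances:
  Dendro_nigra vs Hylo_elegans: 5
  Dendro_nigra vs Ficto_montana: 1
  Hylo_elegans vs Ficto_montana: 6
The largest is 6, between Hylo_elegans and Ficto_montana.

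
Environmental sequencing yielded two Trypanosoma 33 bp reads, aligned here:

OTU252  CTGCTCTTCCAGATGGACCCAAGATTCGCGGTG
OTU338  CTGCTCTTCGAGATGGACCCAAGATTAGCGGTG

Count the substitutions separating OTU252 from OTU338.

Mismatches occur at site 10 (C/G), site 27 (C/A).
That gives 2 mismatches out of 33 aligned sites, so the Hamming distance is 2.

2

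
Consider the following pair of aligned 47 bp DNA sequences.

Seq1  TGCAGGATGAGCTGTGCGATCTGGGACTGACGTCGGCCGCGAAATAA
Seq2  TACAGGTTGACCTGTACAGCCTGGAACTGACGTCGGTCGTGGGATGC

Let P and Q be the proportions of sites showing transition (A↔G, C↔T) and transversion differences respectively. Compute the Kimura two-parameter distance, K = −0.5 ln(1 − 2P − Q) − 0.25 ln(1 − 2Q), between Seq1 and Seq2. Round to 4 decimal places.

Mismatches occur at site 2 (G/A, transition), site 7 (A/T, transversion), site 11 (G/C, transversion), site 16 (G/A, transition), site 18 (G/A, transition), site 19 (A/G, transition), site 20 (T/C, transition), site 25 (G/A, transition), site 37 (C/T, transition), site 40 (C/T, transition), site 42 (A/G, transition), site 43 (A/G, transition), site 46 (A/G, transition), site 47 (A/C, transversion).
Of the 14 differences, 11 transitions and 3 transversions over 47 sites: P = 11/47 = 0.234043, Q = 3/47 = 0.063830.
d = −0.5·ln(0.468084) − 0.25·ln(0.872340) = −0.5·(-0.759108) − 0.25·(-0.136576) = 0.4137.

0.4137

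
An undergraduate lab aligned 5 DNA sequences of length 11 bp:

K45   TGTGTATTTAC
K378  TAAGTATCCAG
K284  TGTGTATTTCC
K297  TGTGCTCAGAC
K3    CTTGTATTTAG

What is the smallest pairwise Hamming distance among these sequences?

1

Pairwise Hamming distances:
  K45 vs K378: 5
  K45 vs K284: 1
  K45 vs K297: 5
  K45 vs K3: 3
  K378 vs K284: 6
  K378 vs K297: 8
  K378 vs K3: 5
  K284 vs K297: 6
  K284 vs K3: 4
  K297 vs K3: 8
The smallest is 1, between K45 and K284.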